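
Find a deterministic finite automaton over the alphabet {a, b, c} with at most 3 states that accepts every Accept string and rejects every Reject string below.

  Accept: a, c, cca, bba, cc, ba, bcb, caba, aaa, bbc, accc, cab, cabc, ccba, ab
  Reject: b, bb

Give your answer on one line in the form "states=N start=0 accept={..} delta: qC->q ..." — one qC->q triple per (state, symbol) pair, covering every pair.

states=2 start=0 accept={1} delta: 0a->1 0b->0 0c->1 1a->1 1b->1 1c->1

Grow the machine one transition at a time. Run the examples from 0; the earliest place one falls off (shortest prefix, ties alphabetical) gets sent to the lowest-numbered state that keeps every Accept/Reject pair distinguishable — a pair clashes when both reach the same state with identical unread suffix — and to a fresh state only if none does.
a: 0a undefined. 0a->0: no, ab/b meet in 0 with "b" left. Open state 1: 0a->1.
b: 0b undefined. 0b->0: ok.
c: 0c undefined. 0c->0: no, c/b meet in 0. 0c->1: ok.
aa: 1a undefined. 1a->0: no, cab/b meet in 0. 1a->1: ok.
ab: 1b undefined. 1b->0: no, bcb/b meet in 0. 1b->1: ok.
ac: 1c undefined. 1c->0: no, cc/b meet in 0. 1c->1: ok.
All examples now run through 2 states with every (state, symbol) defined. Accept strings end in {1}, Reject strings end in {0}; accept={1}.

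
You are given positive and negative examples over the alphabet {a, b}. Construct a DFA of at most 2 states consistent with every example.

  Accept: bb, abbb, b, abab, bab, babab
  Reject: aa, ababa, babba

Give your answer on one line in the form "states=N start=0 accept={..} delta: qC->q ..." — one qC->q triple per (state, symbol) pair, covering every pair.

states=2 start=0 accept={1} delta: 0a->0 0b->1 1a->0 1b->1

Grow the machine one transition at a time. Run the examples from 0; the earliest place one falls off (shortest prefix, ties alphabetical) gets sent to the lowest-numbered state that keeps every Accept/Reject pair distinguishable — a pair clashes when both reach the same state with identical unread suffix — and to a fresh state only if none does.
a: 0a undefined. 0a->0: ok.
b: 0b undefined. 0b->0: no, bb/aa meet in 0. Open state 1: 0b->1.
ba: 1a undefined. 1a->0: ok.
bb: 1b undefined. 1b->0: no, bb/aa meet in 0. 1b->1: ok.
All examples now run through 2 states with every (state, symbol) defined. Accept strings end in {1}, Reject strings end in {0}; accept={1}.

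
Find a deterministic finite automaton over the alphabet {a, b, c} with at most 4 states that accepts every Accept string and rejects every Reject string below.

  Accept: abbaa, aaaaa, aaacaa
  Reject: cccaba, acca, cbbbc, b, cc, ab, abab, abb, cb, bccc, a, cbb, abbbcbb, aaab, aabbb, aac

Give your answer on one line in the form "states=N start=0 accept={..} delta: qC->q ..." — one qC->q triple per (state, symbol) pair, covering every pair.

states=3 start=0 accept={2} delta: 0a->1 0b->0 0c->0 1a->2 1b->0 1c->0 2a->0 2b->0 2c->0

State merging on the prefix tree: take the shortest (then alphabetical) example prefix whose next move is undefined and point that move at state 0, else 1, else 2, ...; a target is out if some Accept/Reject pair would then sit in one state with the same input left (inseparable). If every existing state is out, open a new one.
a: 0a undefined. 0a->0: no, aaaaa/a meet in 0. Open state 1: 0a->1.
b: 0b undefined. 0b->0: ok.
c: 0c undefined. 0c->0: ok.
aa: 1a undefined. 1a->0: no, aaaaa/a meet in 1. 1a->1: no, aaaaa/a meet in 1. Open state 2: 1a->2.
ab: 1b undefined. 1b->0: ok.
ac: 1c undefined. 1c->0: ok.
aaa: 2a undefined. 2a->0: ok.
aab: 2b undefined. 2b->0: ok.
aac: 2c undefined. 2c->0: ok.
All examples now run through 3 states with every (state, symbol) defined. Accept strings end in {2}, Reject strings end in {0,1}; accept={2}.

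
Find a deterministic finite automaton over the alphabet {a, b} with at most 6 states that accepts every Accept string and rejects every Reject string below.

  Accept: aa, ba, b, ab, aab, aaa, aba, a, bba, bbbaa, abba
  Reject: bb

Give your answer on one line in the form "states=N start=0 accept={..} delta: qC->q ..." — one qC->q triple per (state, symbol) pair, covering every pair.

Fold the examples into a partial DFA from state 0: repeatedly fix the first undefined (state, symbol) met by the shortest-then-alphabetical prefix, trying targets in increasing order and rejecting any under which an Accept and a Reject string meet in one state with the same remainder; add a state when all current targets are rejected. Accepting states are where Accept strings end.
a: 0a undefined. 0a->0: ok.
b: 0b undefined. 0b->0: no, aa/bb meet in 0. Open state 1: 0b->1.
ba: 1a undefined. 1a->0: ok.
bb: 1b undefined. 1b->0: no, aa/bb meet in 0. 1b->1: no, b/bb meet in 1. Open state 2: 1b->2.
bba: 2a undefined. 2a->0: ok.
bbb: 2b undefined. 2b->0: ok.
All examples now run through 3 states with every (state, symbol) defined. Accept strings end in {0,1}, Reject strings end in {2}; accept={0,1}.

states=3 start=0 accept={0,1} delta: 0a->0 0b->1 1a->0 1b->2 2a->0 2b->0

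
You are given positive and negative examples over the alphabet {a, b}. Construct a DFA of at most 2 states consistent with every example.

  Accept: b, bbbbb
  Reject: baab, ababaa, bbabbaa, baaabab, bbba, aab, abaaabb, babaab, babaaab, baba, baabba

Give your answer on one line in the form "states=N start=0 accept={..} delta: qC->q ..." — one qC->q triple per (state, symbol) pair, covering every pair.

Fold the examples into a partial DFA from state 0: repeatedly fix the first undefined (state, symbol) met by the shortest-then-alphabetical prefix, trying targets in increasing order and rejecting any under which an Accept and a Reject string meet in one state with the same remainder; add a state when all current targets are rejected. Accepting states are where Accept strings end.
a: 0a undefined. 0a->0: no, b/aab meet in 0 with "b" left. Open state 1: 0a->1.
b: 0b undefined. 0b->0: ok.
aa: 1a undefined. 1a->0: no, b/baab meet in 0. 1a->1: ok.
ab: 1b undefined. 1b->0: no, b/baab meet in 0. 1b->1: ok.
All examples now run through 2 states with every (state, symbol) defined. Accept strings end in {0}, Reject strings end in {1}; accept={0}.

states=2 start=0 accept={0} delta: 0a->1 0b->0 1a->1 1b->1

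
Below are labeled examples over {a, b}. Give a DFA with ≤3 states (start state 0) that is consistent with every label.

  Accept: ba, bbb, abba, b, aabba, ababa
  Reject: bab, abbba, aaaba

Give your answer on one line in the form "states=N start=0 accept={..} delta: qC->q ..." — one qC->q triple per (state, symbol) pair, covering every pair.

states=3 start=0 accept={0,1} delta: 0a->1 0b->0 1a->0 1b->2 2a->2 2b->1

Fold the examples into a partial DFA from state 0: repeatedly fix the first undefined (state, symbol) met by the shortest-then-alphabetical prefix, trying targets in increasing order and rejecting any under which an Accept and a Reject string meet in one state with the same remainder; add a state when all current targets are rejected. Accepting states are where Accept strings end.
a: 0a undefined. 0a->0: no, ba/aaaba meet in 0 with "ba" left. Open state 1: 0a->1.
b: 0b undefined. 0b->0: ok.
aa: 1a undefined. 1a->0: ok.
ab: 1b undefined. 1b->0: no, ba/abbba meet in 1. 1b->1: no, ba/bab meet in 1. Open state 2: 1b->2.
aba: 2a undefined. 2a->0: no, bbb/aaaba meet in 0. 2a->1: no, ba/aaaba meet in 1. 2a->2: ok.
abb: 2b undefined. 2b->0: no, ba/abbba meet in 1. 2b->1: ok.
All examples now run through 3 states with every (state, symbol) defined. Accept strings end in {0,1}, Reject strings end in {2}; accept={0,1}.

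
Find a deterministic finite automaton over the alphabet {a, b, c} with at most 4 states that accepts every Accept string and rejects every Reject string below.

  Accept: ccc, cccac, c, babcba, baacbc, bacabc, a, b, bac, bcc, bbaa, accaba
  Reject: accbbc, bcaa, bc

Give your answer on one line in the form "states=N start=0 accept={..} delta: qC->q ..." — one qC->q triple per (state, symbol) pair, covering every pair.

states=4 start=0 accept={0,1,2} delta: 0a->0 0b->1 0c->0 1a->2 1b->1 1c->3 2a->1 2b->0 2c->1 3a->3 3b->0 3c->0

Fold the examples into a partial DFA from state 0: repeatedly fix the first undefined (state, symbol) met by the shortest-then-alphabetical prefix, trying targets in increasing order and rejecting any under which an Accept and a Reject string meet in one state with the same remainder; add a state when all current targets are rejected. Accepting states are where Accept strings end.
a: 0a undefined. 0a->0: ok.
b: 0b undefined. 0b->0: no, c/bc meet in 0 with "c" left. Open state 1: 0b->1.
c: 0c undefined. 0c->0: ok.
ba: 1a undefined. 1a->0: no, baacbc/bc meet in 1 with "c" left. 1a->1: no, bac/bc meet in 1 with "c" left. Open state 2: 1a->2.
bb: 1b undefined. 1b->0: no, ccc/accbbc meet in 0. 1b->1: ok.
bc: 1c undefined. 1c->0: no, ccc/accbbc meet in 0. 1c->1: no, b/accbbc meet in 1. 1c->2: no, accaba/accbbc meet in 2. Open state 3: 1c->3.
baa: 2a undefined. 2a->0: no, baacbc/accbbc meet in 3. 2a->1: ok.
bab: 2b undefined. 2b->0: ok.
bac: 2c undefined. 2c->0: no, bacabc/accbbc meet in 3. 2c->1: ok.
bca: 3a undefined. 3a->0: no, ccc/bcaa meet in 0. 3a->1: no, babcba/bcaa meet in 2. 3a->2: no, b/bcaa meet in 1. 3a->3: ok.
bcc: 3c undefined. 3c->0: ok.
baacb: 3b undefined. 3b->0: ok.
All examples now run through 4 states with every (state, symbol) defined. Accept strings end in {0,1,2}, Reject strings end in {3}; accept={0,1,2}.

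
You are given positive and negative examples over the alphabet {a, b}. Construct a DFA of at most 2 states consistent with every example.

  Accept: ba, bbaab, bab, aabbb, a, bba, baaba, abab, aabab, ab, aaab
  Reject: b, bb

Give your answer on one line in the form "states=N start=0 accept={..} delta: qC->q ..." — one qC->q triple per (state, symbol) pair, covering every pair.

states=2 start=0 accept={1} delta: 0a->1 0b->0 1a->1 1b->1

Fold the examples into a partial DFA from state 0: repeatedly fix the first undefined (state, symbol) met by the shortest-then-alphabetical prefix, trying targets in increasing order and rejecting any under which an Accept and a Reject string meet in one state with the same remainder; add a state when all current targets are rejected. Accepting states are where Accept strings end.
a: 0a undefined. 0a->0: no, ab/b meet in 0 with "b" left. Open state 1: 0a->1.
b: 0b undefined. 0b->0: ok.
aa: 1a undefined. 1a->0: no, bbaab/b meet in 0. 1a->1: ok.
ab: 1b undefined. 1b->0: no, bbaab/b meet in 0. 1b->1: ok.
All examples now run through 2 states with every (state, symbol) defined. Accept strings end in {1}, Reject strings end in {0}; accept={1}.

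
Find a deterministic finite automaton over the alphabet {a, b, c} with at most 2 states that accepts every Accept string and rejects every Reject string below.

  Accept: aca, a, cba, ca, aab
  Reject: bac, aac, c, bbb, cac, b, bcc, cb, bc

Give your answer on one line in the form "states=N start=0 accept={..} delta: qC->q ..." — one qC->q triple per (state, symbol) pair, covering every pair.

Fold the examples into a partial DFA from state 0: repeatedly fix the first undefined (state, symbol) met by the shortest-then-alphabetical prefix, trying targets in increasing order and rejecting any under which an Accept and a Reject string meet in one state with the same remainder; add a state when all current targets are rejected. Accepting states are where Accept strings end.
a: 0a undefined. 0a->0: no, aab/b meet in 0 with "b" left. Open state 1: 0a->1.
b: 0b undefined. 0b->0: ok.
c: 0c undefined. 0c->0: ok.
aa: 1a undefined. 1a->0: no, aab/aac meet in 0. 1a->1: ok.
ac: 1c undefined. 1c->0: ok.
aab: 1b undefined. 1b->0: no, aab/bac meet in 0. 1b->1: ok.
All examples now run through 2 states with every (state, symbol) defined. Accept strings end in {1}, Reject strings end in {0}; accept={1}.

states=2 start=0 accept={1} delta: 0a->1 0b->0 0c->0 1a->1 1b->1 1c->0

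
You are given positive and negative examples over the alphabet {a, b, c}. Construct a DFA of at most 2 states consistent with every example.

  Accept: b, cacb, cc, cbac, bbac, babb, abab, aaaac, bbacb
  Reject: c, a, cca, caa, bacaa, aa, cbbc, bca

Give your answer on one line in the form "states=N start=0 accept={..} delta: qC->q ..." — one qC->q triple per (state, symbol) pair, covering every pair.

Grow the machine one transition at a time. Run the examples from 0; the earliest place one falls off (shortest prefix, ties alphabetical) gets sent to the lowest-numbered state that keeps every Accept/Reject pair distinguishable — a pair clashes when both reach the same state with identical unread suffix — and to a fresh state only if none does.
a: 0a undefined. 0a->0: no, aaaac/c meet in 0 with "c" left. Open state 1: 0a->1.
b: 0b undefined. 0b->0: ok.
c: 0c undefined. 0c->0: no, b/c meet in 0. 0c->1: ok.
aa: 1a undefined. 1a->0: no, b/aa meet in 0. 1a->1: ok.
ab: 1b undefined. 1b->0: ok.
cc: 1c undefined. 1c->0: ok.
All examples now run through 2 states with every (state, symbol) defined. Accept strings end in {0}, Reject strings end in {1}; accept={0}.

states=2 start=0 accept={0} delta: 0a->1 0b->0 0c->1 1a->1 1b->0 1c->0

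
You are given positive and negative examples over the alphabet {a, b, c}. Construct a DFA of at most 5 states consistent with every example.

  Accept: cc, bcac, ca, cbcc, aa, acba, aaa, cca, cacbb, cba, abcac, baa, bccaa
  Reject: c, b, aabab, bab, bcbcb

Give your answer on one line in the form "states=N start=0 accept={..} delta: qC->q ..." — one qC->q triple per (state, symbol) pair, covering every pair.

states=4 start=0 accept={0,2,3} delta: 0a->0 0b->1 0c->1 1a->0 1b->2 1c->2 2a->2 2b->2 2c->3 3a->0 3b->1 3c->0

Fold the examples into a partial DFA from state 0: repeatedly fix the first undefined (state, symbol) met by the shortest-then-alphabetical prefix, trying targets in increasing order and rejecting any under which an Accept and a Reject string meet in one state with the same remainder; add a state when all current targets are rejected. Accepting states are where Accept strings end.
a: 0a undefined. 0a->0: ok.
b: 0b undefined. 0b->0: no, aa/b meet in 0. Open state 1: 0b->1.
c: 0c undefined. 0c->0: no, cc/c meet in 0. 0c->1: ok.
ba: 1a undefined. 1a->0: ok.
bc: 1c undefined. 1c->0: no, bcac/c meet in 1. 1c->1: no, cc/c meet in 1. Open state 2: 1c->2.
cb: 1b undefined. 1b->0: no, cacbb/c meet in 1. 1b->1: no, cacbb/c meet in 1. 1b->2: ok.
bca: 2a undefined. 2a->0: no, bcac/c meet in 1. 2a->1: no, acba/c meet in 1. 2a->2: ok.
bcb: 2b undefined. 2b->0: no, cc/bcbcb meet in 2. 2b->1: no, cacbb/c meet in 1. 2b->2: ok.
bcc: 2c undefined. 2c->0: no, cbcc/c meet in 1. 2c->1: no, cc/bcbcb meet in 2. 2c->2: no, cc/bcbcb meet in 2. Open state 3: 2c->3.
bcca: 3a undefined. 3a->0: ok.
cbcc: 3c undefined. 3c->0: ok.
bcbcb: 3b undefined. 3b->0: no, ca/bcbcb meet in 0. 3b->1: ok.
All examples now run through 4 states with every (state, symbol) defined. Accept strings end in {0,2,3}, Reject strings end in {1}; accept={0,2,3}.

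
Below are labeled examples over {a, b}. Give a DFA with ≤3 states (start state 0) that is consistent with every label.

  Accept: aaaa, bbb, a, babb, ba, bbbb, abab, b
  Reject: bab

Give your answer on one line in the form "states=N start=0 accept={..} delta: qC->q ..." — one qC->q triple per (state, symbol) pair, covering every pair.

Fold the examples into a partial DFA from state 0: repeatedly fix the first undefined (state, symbol) met by the shortest-then-alphabetical prefix, trying targets in increasing order and rejecting any under which an Accept and a Reject string meet in one state with the same remainder; add a state when all current targets are rejected. Accepting states are where Accept strings end.
a: 0a undefined. 0a->0: no, abab/bab meet in 0 with "bab" left. Open state 1: 0a->1.
b: 0b undefined. 0b->0: ok.
aa: 1a undefined. 1a->0: ok.
ab: 1b undefined. 1b->0: no, aaaa/bab meet in 0. 1b->1: no, a/bab meet in 1. Open state 2: 1b->2.
aba: 2a undefined. 2a->0: ok.
babb: 2b undefined. 2b->0: ok.
All examples now run through 3 states with every (state, symbol) defined. Accept strings end in {0,1}, Reject strings end in {2}; accept={0,1}.

states=3 start=0 accept={0,1} delta: 0a->1 0b->0 1a->0 1b->2 2a->0 2b->0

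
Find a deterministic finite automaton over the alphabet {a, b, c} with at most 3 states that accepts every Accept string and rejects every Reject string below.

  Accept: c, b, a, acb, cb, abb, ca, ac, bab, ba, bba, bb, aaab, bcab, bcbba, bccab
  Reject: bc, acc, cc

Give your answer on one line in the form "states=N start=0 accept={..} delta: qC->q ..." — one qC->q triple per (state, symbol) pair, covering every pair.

states=3 start=0 accept={0,1} delta: 0a->0 0b->1 0c->1 1a->0 1b->0 1c->2 2a->0 2b->0 2c->0

State merging on the prefix tree: take the shortest (then alphabetical) example prefix whose next move is undefined and point that move at state 0, else 1, else 2, ...; a target is out if some Accept/Reject pair would then sit in one state with the same input left (inseparable). If every existing state is out, open a new one.
a: 0a undefined. 0a->0: ok.
b: 0b undefined. 0b->0: no, c/bc meet in 0 with "c" left. Open state 1: 0b->1.
c: 0c undefined. 0c->0: no, c/acc meet in 0. 0c->1: ok.
ba: 1a undefined. 1a->0: ok.
bb: 1b undefined. 1b->0: ok.
bc: 1c undefined. 1c->0: no, a/bc meet in 0. 1c->1: no, c/bc meet in 1. Open state 2: 1c->2.
bca: 2a undefined. 2a->0: ok.
bcb: 2b undefined. 2b->0: ok.
bcc: 2c undefined. 2c->0: ok.
All examples now run through 3 states with every (state, symbol) defined. Accept strings end in {0,1}, Reject strings end in {2}; accept={0,1}.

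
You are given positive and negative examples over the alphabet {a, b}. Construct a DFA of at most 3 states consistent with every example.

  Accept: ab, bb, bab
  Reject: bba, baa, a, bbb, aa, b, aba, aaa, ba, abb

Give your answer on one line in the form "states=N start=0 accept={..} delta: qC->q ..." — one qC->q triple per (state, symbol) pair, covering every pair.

Grow the machine one transition at a time. Run the examples from 0; the earliest place one falls off (shortest prefix, ties alphabetical) gets sent to the lowest-numbered state that keeps every Accept/Reject pair distinguishable — a pair clashes when both reach the same state with identical unread suffix — and to a fresh state only if none does.
a: 0a undefined. 0a->0: no, ab/b meet in 0 with "b" left. Open state 1: 0a->1.
b: 0b undefined. 0b->0: no, bb/bbb meet in 0. 0b->1: ok.
aa: 1a undefined. 1a->0: no, bab/baa meet in 1. 1a->1: ok.
ab: 1b undefined. 1b->0: ok.
All examples now run through 2 states with every (state, symbol) defined. Accept strings end in {0}, Reject strings end in {1}; accept={0}.

states=2 start=0 accept={0} delta: 0a->1 0b->1 1a->1 1b->0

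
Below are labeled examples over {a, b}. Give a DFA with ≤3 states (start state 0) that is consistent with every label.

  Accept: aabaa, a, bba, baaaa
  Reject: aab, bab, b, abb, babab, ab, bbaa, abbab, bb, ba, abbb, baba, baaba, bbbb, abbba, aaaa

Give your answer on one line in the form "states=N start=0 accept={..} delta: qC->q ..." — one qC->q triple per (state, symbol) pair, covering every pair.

states=3 start=0 accept={1} delta: 0a->1 0b->2 1a->0 1b->2 2a->0 2b->0

Grow the machine one transition at a time. Run the examples from 0; the earliest place one falls off (shortest prefix, ties alphabetical) gets sent to the lowest-numbered state that keeps every Accept/Reject pair distinguishable — a pair clashes when both reach the same state with identical unread suffix — and to a fresh state only if none does.
a: 0a undefined. 0a->0: no, a/aaaa meet in 0. Open state 1: 0a->1.
b: 0b undefined. 0b->0: no, a/ba meet in 1. 0b->1: no, a/b meet in 1. Open state 2: 0b->2.
aa: 1a undefined. 1a->0: ok.
ab: 1b undefined. 1b->0: no, bba/abbba meet in 2 with "ba" left. 1b->1: no, a/abb meet in 1. 1b->2: ok.
ba: 2a undefined. 2a->0: ok.
bb: 2b undefined. 2b->0: ok.
All examples now run through 3 states with every (state, symbol) defined. Accept strings end in {1}, Reject strings end in {0,2}; accept={1}.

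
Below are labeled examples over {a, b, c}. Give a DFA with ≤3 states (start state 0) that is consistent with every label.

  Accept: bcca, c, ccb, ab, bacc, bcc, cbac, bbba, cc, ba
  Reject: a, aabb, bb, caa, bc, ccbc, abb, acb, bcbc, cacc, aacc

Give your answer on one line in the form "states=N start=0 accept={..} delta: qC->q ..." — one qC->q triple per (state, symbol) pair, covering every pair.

states=3 start=0 accept={0,2} delta: 0a->1 0b->2 0c->0 1a->1 1b->2 1c->2 2a->0 2b->1 2c->1

Fold the examples into a partial DFA from state 0: repeatedly fix the first undefined (state, symbol) met by the shortest-then-alphabetical prefix, trying targets in increasing order and rejecting any under which an Accept and a Reject string meet in one state with the same remainder; add a state when all current targets are rejected. Accepting states are where Accept strings end.
a: 0a undefined. 0a->0: no, cc/aacc meet in 0 with "cc" left. Open state 1: 0a->1.
b: 0b undefined. 0b->0: no, c/bc meet in 0 with "c" left. 0b->1: no, ab/bb meet in 1 with "b" left. Open state 2: 0b->2.
c: 0c undefined. 0c->0: ok.
aa: 1a undefined. 1a->0: no, c/caa meet in 0. 1a->1: ok.
ab: 1b undefined. 1b->0: no, ccb/aabb meet in 2. 1b->1: no, ab/a meet in 1. 1b->2: ok.
ac: 1c undefined. 1c->0: no, c/cacc meet in 0. 1c->1: no, ccb/acb meet in 2. 1c->2: ok.
ba: 2a undefined. 2a->0: ok.
bb: 2b undefined. 2b->0: no, c/aabb meet in 0. 2b->1: ok.
bc: 2c undefined. 2c->0: no, bcca/a meet in 1. 2c->1: ok.
All examples now run through 3 states with every (state, symbol) defined. Accept strings end in {0,2}, Reject strings end in {1}; accept={0,2}.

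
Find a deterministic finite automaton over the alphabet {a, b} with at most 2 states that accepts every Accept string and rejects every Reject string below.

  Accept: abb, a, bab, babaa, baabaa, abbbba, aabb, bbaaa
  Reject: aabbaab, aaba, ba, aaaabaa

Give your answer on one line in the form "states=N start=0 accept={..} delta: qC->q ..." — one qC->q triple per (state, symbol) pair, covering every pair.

State merging on the prefix tree: take the shortest (then alphabetical) example prefix whose next move is undefined and point that move at state 0, else 1, else 2, ...; a target is out if some Accept/Reject pair would then sit in one state with the same input left (inseparable). If every existing state is out, open a new one.
a: 0a undefined. 0a->0: ok.
b: 0b undefined. 0b->0: no, abb/aabbaab meet in 0. Open state 1: 0b->1.
ba: 1a undefined. 1a->0: no, a/aaba meet in 0. 1a->1: ok.
bb: 1b undefined. 1b->0: ok.
All examples now run through 2 states with every (state, symbol) defined. Accept strings end in {0}, Reject strings end in {1}; accept={0}.

states=2 start=0 accept={0} delta: 0a->0 0b->1 1a->1 1b->0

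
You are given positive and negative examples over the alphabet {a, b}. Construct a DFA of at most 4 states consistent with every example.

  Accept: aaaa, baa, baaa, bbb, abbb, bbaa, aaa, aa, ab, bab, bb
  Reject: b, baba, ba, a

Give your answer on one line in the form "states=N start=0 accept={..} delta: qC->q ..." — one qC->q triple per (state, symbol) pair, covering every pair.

states=4 start=0 accept={0,3} delta: 0a->1 0b->2 1a->3 1b->0 2a->1 2b->3 3a->3 3b->0

Fold the examples into a partial DFA from state 0: repeatedly fix the first undefined (state, symbol) met by the shortest-then-alphabetical prefix, trying targets in increasing order and rejecting any under which an Accept and a Reject string meet in one state with the same remainder; add a state when all current targets are rejected. Accepting states are where Accept strings end.
a: 0a undefined. 0a->0: no, aaaa/a meet in 0. Open state 1: 0a->1.
b: 0b undefined. 0b->0: no, bbb/b meet in 0. 0b->1: no, aa/ba meet in 1 with "a" left. Open state 2: 0b->2.
aa: 1a undefined. 1a->0: no, aaa/a meet in 1. 1a->1: no, aaaa/a meet in 1. 1a->2: no, aaa/ba meet in 2 with "a" left. Open state 3: 1a->3.
ab: 1b undefined. 1b->0: ok.
ba: 2a undefined. 2a->0: no, baa/a meet in 1. 2a->1: ok.
bb: 2b undefined. 2b->0: no, bbb/b meet in 2. 2b->1: no, abbb/baba meet in 1. 2b->2: no, bbb/b meet in 2. 2b->3: ok.
aaa: 3a undefined. 3a->0: no, aaaa/baba meet in 1. 3a->1: no, baaa/baba meet in 1. 3a->2: no, aaaa/baba meet in 1. 3a->3: ok.
bbb: 3b undefined. 3b->0: ok.
All examples now run through 4 states with every (state, symbol) defined. Accept strings end in {0,3}, Reject strings end in {1,2}; accept={0,3}.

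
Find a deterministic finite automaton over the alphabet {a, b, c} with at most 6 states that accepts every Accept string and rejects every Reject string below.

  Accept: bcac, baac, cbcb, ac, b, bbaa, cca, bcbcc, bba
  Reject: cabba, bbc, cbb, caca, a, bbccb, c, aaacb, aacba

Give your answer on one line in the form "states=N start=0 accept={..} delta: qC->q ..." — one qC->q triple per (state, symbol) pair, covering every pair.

states=5 start=0 accept={0,2,3} delta: 0a->1 0b->2 0c->1 1a->2 1b->1 1c->2 2a->0 2b->3 2c->4 3a->2 3b->0 3c->4 4a->1 4b->0 4c->1

State merging on the prefix tree: take the shortest (then alphabetical) example prefix whose next move is undefined and point that move at state 0, else 1, else 2, ...; a target is out if some Accept/Reject pair would then sit in one state with the same input left (inseparable). If every existing state is out, open a new one.
a: 0a undefined. 0a->0: no, ac/c meet in 0 with "c" left. Open state 1: 0a->1.
b: 0b undefined. 0b->0: no, bba/a meet in 1. 0b->1: no, b/a meet in 1. Open state 2: 0b->2.
c: 0c undefined. 0c->0: no, cca/a meet in 1. 0c->1: ok.
aa: 1a undefined. 1a->0: no, bba/cabba meet in 2 with "ba" left. 1a->1: no, cca/caca meet in 1 with "ca" left. 1a->2: ok.
ac: 1c undefined. 1c->0: no, cca/a meet in 1. 1c->1: no, ac/a meet in 1. 1c->2: ok.
ba: 2a undefined. 2a->0: ok.
bb: 2b undefined. 2b->0: no, cca/cabba meet in 0. 2b->1: no, baac/bbc meet in 2. 2b->2: no, bbaa/a meet in 1. Open state 3: 2b->3.
bc: 2c undefined. 2c->0: no, cca/aacba meet in 0. 2c->1: no, bcac/a meet in 1. 2c->2: no, bcac/a meet in 1. 2c->3: no, bba/caca meet in 3 with "a" left. Open state 4: 2c->4.
cb: 1b undefined. 1b->0: no, baac/cbb meet in 2. 1b->1: ok.
bba: 3a undefined. 3a->0: no, bbaa/cbb meet in 1. 3a->1: no, bba/cbb meet in 1. 3a->2: ok.
bbc: 3c undefined. 3c->0: no, bbaa/bbc meet in 0. 3c->1: no, cbcb/bbccb meet in 3. 3c->2: no, baac/bbc meet in 2. 3c->3: no, cbcb/bbc meet in 3. 3c->4: ok.
bca: 4a undefined. 4a->0: no, bcac/cbb meet in 1. 4a->1: ok.
bcb: 4b undefined. 4b->0: ok.
bbcc: 4c undefined. 4c->0: no, bcac/bbccb meet in 2. 4c->1: ok.
cabb: 3b undefined. 3b->0: ok.
All examples now run through 5 states with every (state, symbol) defined. Accept strings end in {0,2,3}, Reject strings end in {1,4}; accept={0,2,3}.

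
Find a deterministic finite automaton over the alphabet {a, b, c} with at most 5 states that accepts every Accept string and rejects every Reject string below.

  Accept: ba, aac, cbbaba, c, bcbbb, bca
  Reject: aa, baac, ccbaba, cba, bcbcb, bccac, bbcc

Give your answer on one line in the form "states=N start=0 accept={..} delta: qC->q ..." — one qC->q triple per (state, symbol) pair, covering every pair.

State merging on the prefix tree: take the shortest (then alphabetical) example prefix whose next move is undefined and point that move at state 0, else 1, else 2, ...; a target is out if some Accept/Reject pair would then sit in one state with the same input left (inseparable). If every existing state is out, open a new one.
a: 0a undefined. 0a->0: ok.
b: 0b undefined. 0b->0: no, ba/aa meet in 0. Open state 1: 0b->1.
c: 0c undefined. 0c->0: no, ba/cba meet in 1 with "a" left. 0c->1: ok.
ba: 1a undefined. 1a->0: no, ba/aa meet in 0. 1a->1: ok.
bb: 1b undefined. 1b->0: no, cbbaba/aa meet in 0. 1b->1: no, ba/cba meet in 1. Open state 2: 1b->2.
bc: 1c undefined. 1c->0: no, ba/bcbcb meet in 1. 1c->1: no, ba/baac meet in 1. 1c->2: no, cbbaba/ccbaba meet in 2 with "baba" left. Open state 3: 1c->3.
bbc: 2c undefined. 2c->0: no, ba/bbcc meet in 1. 2c->1: ok.
bca: 3a undefined. 3a->0: no, bca/aa meet in 0. 3a->1: ok.
bcb: 3b undefined. 3b->0: no, ba/ccbaba meet in 1. 3b->1: no, ba/bcbcb meet in 1. 3b->2: ok.
bcc: 3c undefined. 3c->0: no, ba/bccac meet in 1. 3c->1: ok.
cba: 2a undefined. 2a->0: no, ba/ccbaba meet in 1. 2a->1: no, ba/ccbaba meet in 1. 2a->2: ok.
cbb: 2b undefined. 2b->0: ok.
All examples now run through 4 states with every (state, symbol) defined. Accept strings end in {1}, Reject strings end in {0,2,3}; accept={1}.

states=4 start=0 accept={1} delta: 0a->0 0b->1 0c->1 1a->1 1b->2 1c->3 2a->2 2b->0 2c->1 3a->1 3b->2 3c->1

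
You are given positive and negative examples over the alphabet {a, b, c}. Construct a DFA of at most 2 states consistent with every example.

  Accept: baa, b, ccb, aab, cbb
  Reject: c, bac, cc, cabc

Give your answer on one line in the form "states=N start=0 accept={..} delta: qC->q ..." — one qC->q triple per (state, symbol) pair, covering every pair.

states=2 start=0 accept={0} delta: 0a->0 0b->0 0c->1 1a->0 1b->0 1c->1

Fold the examples into a partial DFA from state 0: repeatedly fix the first undefined (state, symbol) met by the shortest-then-alphabetical prefix, trying targets in increasing order and rejecting any under which an Accept and a Reject string meet in one state with the same remainder; add a state when all current targets are rejected. Accepting states are where Accept strings end.
a: 0a undefined. 0a->0: ok.
b: 0b undefined. 0b->0: ok.
c: 0c undefined. 0c->0: no, baa/c meet in 0. Open state 1: 0c->1.
ca: 1a undefined. 1a->0: ok.
cb: 1b undefined. 1b->0: ok.
cc: 1c undefined. 1c->0: no, baa/cc meet in 0. 1c->1: ok.
All examples now run through 2 states with every (state, symbol) defined. Accept strings end in {0}, Reject strings end in {1}; accept={0}.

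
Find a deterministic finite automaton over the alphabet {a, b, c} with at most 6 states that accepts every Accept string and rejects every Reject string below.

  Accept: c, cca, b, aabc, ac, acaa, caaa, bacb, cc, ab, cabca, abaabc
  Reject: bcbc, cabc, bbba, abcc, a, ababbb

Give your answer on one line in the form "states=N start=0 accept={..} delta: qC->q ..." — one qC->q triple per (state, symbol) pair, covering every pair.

Fold the examples into a partial DFA from state 0: repeatedly fix the first undefined (state, symbol) met by the shortest-then-alphabetical prefix, trying targets in increasing order and rejecting any under which an Accept and a Reject string meet in one state with the same remainder; add a state when all current targets are rejected. Accepting states are where Accept strings end.
a: 0a undefined. 0a->0: ok.
b: 0b undefined. 0b->0: no, b/bbba meet in 0. Open state 1: 0b->1.
c: 0c undefined. 0c->0: no, c/a meet in 0. 0c->1: ok.
ba: 1a undefined. 1a->0: no, aabc/cabc meet in 1 with "c" left. 1a->1: no, abaabc/cabc meet in 1 with "bc" left. Open state 2: 1a->2.
bb: 1b undefined. 1b->0: ok.
bc: 1c undefined. 1c->0: no, c/abcc meet in 1. 1c->1: no, c/bcbc meet in 1. 1c->2: no, aabc/bbba meet in 2. Open state 3: 1c->3.
bac: 2c undefined. 2c->0: ok.
bcb: 3b undefined. 3b->0: no, c/bcbc meet in 1. 3b->1: no, aabc/bcbc meet in 3. 3b->2: ok.
caa: 2a undefined. 2a->0: no, acaa/bcbc meet in 0. 2a->1: no, caaa/bbba meet in 2. 2a->2: no, acaa/bbba meet in 2. 2a->3: no, abaabc/bcbc meet in 0. Open state 4: 2a->4.
cab: 2b undefined. 2b->0: no, c/cabc meet in 1. 2b->1: no, c/ababbb meet in 1. 2b->2: no, cabca/bcbc meet in 0. 2b->3: no, aabc/ababbb meet in 3. 2b->4: ok.
cca: 3a undefined. 3a->0: no, cca/bcbc meet in 0. 3a->1: ok.
abcc: 3c undefined. 3c->0: ok.
caaa: 4a undefined. 4a->0: no, caaa/bcbc meet in 0. 4a->1: ok.
cabc: 4c undefined. 4c->0: no, cabca/bcbc meet in 0. 4c->1: no, c/cabc meet in 1. 4c->2: ok.
abaab: 4b undefined. 4b->0: no, c/ababbb meet in 1. 4b->1: ok.
All examples now run through 5 states with every (state, symbol) defined. Accept strings end in {1,3,4}, Reject strings end in {0,2}; accept={1,3,4}.

states=5 start=0 accept={1,3,4} delta: 0a->0 0b->1 0c->1 1a->2 1b->0 1c->3 2a->4 2b->4 2c->0 3a->1 3b->2 3c->0 4a->1 4b->1 4c->2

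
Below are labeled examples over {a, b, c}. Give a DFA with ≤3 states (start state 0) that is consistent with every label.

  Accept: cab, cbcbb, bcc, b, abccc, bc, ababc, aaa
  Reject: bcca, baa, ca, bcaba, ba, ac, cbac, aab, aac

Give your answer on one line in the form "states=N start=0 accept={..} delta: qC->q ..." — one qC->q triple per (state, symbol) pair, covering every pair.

State merging on the prefix tree: take the shortest (then alphabetical) example prefix whose next move is undefined and point that move at state 0, else 1, else 2, ...; a target is out if some Accept/Reject pair would then sit in one state with the same input left (inseparable). If every existing state is out, open a new one.
a: 0a undefined. 0a->0: no, b/aab meet in 0 with "b" left. Open state 1: 0a->1.
b: 0b undefined. 0b->0: ok.
c: 0c undefined. 0c->0: ok.
aa: 1a undefined. 1a->0: no, cbcbb/baa meet in 0. 1a->1: no, cab/aab meet in 1 with "b" left. Open state 2: 1a->2.
ab: 1b undefined. 1b->0: ok.
ac: 1c undefined. 1c->0: no, cab/ac meet in 0. 1c->1: ok.
aaa: 2a undefined. 2a->0: ok.
aab: 2b undefined. 2b->0: no, cab/aab meet in 0. 2b->1: ok.
aac: 2c undefined. 2c->0: no, cab/aac meet in 0. 2c->1: ok.
All examples now run through 3 states with every (state, symbol) defined. Accept strings end in {0}, Reject strings end in {1,2}; accept={0}.

states=3 start=0 accept={0} delta: 0a->1 0b->0 0c->0 1a->2 1b->0 1c->1 2a->0 2b->1 2c->1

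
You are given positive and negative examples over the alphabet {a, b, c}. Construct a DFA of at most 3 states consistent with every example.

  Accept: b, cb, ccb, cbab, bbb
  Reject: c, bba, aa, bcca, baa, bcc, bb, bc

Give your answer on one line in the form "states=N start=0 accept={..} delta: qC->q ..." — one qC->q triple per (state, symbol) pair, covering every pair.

states=2 start=0 accept={1} delta: 0a->0 0b->1 0c->0 1a->0 1b->0 1c->0

Grow the machine one transition at a time. Run the examples from 0; the earliest place one falls off (shortest prefix, ties alphabetical) gets sent to the lowest-numbered state that keeps every Accept/Reject pair distinguishable — a pair clashes when both reach the same state with identical unread suffix — and to a fresh state only if none does.
a: 0a undefined. 0a->0: ok.
b: 0b undefined. 0b->0: no, b/bba meet in 0. Open state 1: 0b->1.
c: 0c undefined. 0c->0: ok.
ba: 1a undefined. 1a->0: ok.
bb: 1b undefined. 1b->0: ok.
bc: 1c undefined. 1c->0: ok.
All examples now run through 2 states with every (state, symbol) defined. Accept strings end in {1}, Reject strings end in {0}; accept={1}.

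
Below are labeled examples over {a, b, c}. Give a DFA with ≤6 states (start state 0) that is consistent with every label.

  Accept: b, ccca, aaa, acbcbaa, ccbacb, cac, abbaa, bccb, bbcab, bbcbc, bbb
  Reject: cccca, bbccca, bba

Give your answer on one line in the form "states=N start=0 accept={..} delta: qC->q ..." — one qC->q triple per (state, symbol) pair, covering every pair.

Grow the machine one transition at a time. Run the examples from 0; the earliest place one falls off (shortest prefix, ties alphabetical) gets sent to the lowest-numbered state that keeps every Accept/Reject pair distinguishable — a pair clashes when both reach the same state with identical unread suffix — and to a fresh state only if none does.
a: 0a undefined. 0a->0: ok.
b: 0b undefined. 0b->0: no, b/bba meet in 0. Open state 1: 0b->1.
c: 0c undefined. 0c->0: no, ccca/cccca meet in 0. 0c->1: ok.
bb: 1b undefined. 1b->0: no, ccca/bbccca meet in 1 with "cca" left. 1b->1: ok.
bc: 1c undefined. 1c->0: no, ccca/bba meet in 1 with "a" left. 1c->1: no, ccca/cccca meet in 1 with "a" left. Open state 2: 1c->2.
ca: 1a undefined. 1a->0: no, aaa/bba meet in 0. 1a->1: no, b/bba meet in 1. 1a->2: ok.
bcc: 2c undefined. 2c->0: ok.
ccb: 2b undefined. 2b->0: ok.
bbca: 2a undefined. 2a->0: ok.
All examples now run through 3 states with every (state, symbol) defined. Accept strings end in {0,1}, Reject strings end in {2}; accept={0,1}.

states=3 start=0 accept={0,1} delta: 0a->0 0b->1 0c->1 1a->2 1b->1 1c->2 2a->0 2b->0 2c->0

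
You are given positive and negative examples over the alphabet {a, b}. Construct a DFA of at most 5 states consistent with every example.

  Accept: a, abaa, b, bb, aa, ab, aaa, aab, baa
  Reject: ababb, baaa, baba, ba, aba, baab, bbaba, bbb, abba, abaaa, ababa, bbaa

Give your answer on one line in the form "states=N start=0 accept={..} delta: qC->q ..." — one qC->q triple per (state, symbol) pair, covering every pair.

Grow the machine one transition at a time. Run the examples from 0; the earliest place one falls off (shortest prefix, ties alphabetical) gets sent to the lowest-numbered state that keeps every Accept/Reject pair distinguishable — a pair clashes when both reach the same state with identical unread suffix — and to a fresh state only if none does.
a: 0a undefined. 0a->0: ok.
b: 0b undefined. 0b->0: no, a/ababb meet in 0. Open state 1: 0b->1.
ba: 1a undefined. 1a->0: no, a/baaa meet in 0. 1a->1: no, abaa/baaa meet in 1. Open state 2: 1a->2.
bb: 1b undefined. 1b->0: no, a/abba meet in 0. 1b->1: no, abaa/bbaa meet in 2 with "a" left. 1b->2: no, abaa/abba meet in 2 with "a" left. Open state 3: 1b->3.
baa: 2a undefined. 2a->0: no, a/baaa meet in 0. 2a->1: no, bb/baab meet in 3. 2a->2: no, abaa/baaa meet in 2. 2a->3: ok.
bab: 2b undefined. 2b->0: no, a/baba meet in 0. 2b->1: no, abaa/ababb meet in 3. 2b->2: no, abaa/baba meet in 3. 2b->3: ok.
bba: 3a undefined. 3a->0: no, a/baaa meet in 0. 3a->1: no, b/baaa meet in 1. 3a->2: no, abaa/bbaa meet in 3. 3a->3: no, abaa/baaa meet in 3. Open state 4: 3a->4.
bbb: 3b undefined. 3b->0: no, a/ababb meet in 0. 3b->1: no, b/ababb meet in 1. 3b->2: ok.
bbaa: 4a undefined. 4a->0: no, a/bbaa meet in 0. 4a->1: no, b/bbaa meet in 1. 4a->2: ok.
bbab: 4b undefined. 4b->0: no, a/bbaba meet in 0. 4b->1: ok.
All examples now run through 5 states with every (state, symbol) defined. Accept strings end in {0,1,3}, Reject strings end in {2,4}; accept={0,1,3}.

states=5 start=0 accept={0,1,3} delta: 0a->0 0b->1 1a->2 1b->3 2a->3 2b->3 3a->4 3b->2 4a->2 4b->1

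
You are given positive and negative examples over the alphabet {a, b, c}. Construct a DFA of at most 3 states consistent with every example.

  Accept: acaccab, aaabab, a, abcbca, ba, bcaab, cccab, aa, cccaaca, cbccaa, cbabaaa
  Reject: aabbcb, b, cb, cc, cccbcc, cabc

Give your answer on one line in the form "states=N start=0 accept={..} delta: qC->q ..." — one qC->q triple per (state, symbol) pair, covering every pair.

State merging on the prefix tree: take the shortest (then alphabetical) example prefix whose next move is undefined and point that move at state 0, else 1, else 2, ...; a target is out if some Accept/Reject pair would then sit in one state with the same input left (inseparable). If every existing state is out, open a new one.
a: 0a undefined. 0a->0: ok.
b: 0b undefined. 0b->0: no, aaabab/b meet in 0. Open state 1: 0b->1.
c: 0c undefined. 0c->0: no, acaccab/b meet in 1. 0c->1: ok.
ba: 1a undefined. 1a->0: no, aaabab/b meet in 1. 1a->1: no, aaabab/cb meet in 1 with "b" left. Open state 2: 1a->2.
bc: 1c undefined. 1c->0: no, a/cc meet in 0. 1c->1: ok.
cb: 1b undefined. 1b->0: no, a/aabbcb meet in 0. 1b->1: ok.
cab: 2b undefined. 2b->0: ok.
acac: 2c undefined. 2c->0: ok.
bcaa: 2a undefined. 2a->0: no, bcaab/aabbcb meet in 1. 2a->1: no, bcaab/aabbcb meet in 1. 2a->2: ok.
All examples now run through 3 states with every (state, symbol) defined. Accept strings end in {0,2}, Reject strings end in {1}; accept={0,2}.

states=3 start=0 accept={0,2} delta: 0a->0 0b->1 0c->1 1a->2 1b->1 1c->1 2a->2 2b->0 2c->0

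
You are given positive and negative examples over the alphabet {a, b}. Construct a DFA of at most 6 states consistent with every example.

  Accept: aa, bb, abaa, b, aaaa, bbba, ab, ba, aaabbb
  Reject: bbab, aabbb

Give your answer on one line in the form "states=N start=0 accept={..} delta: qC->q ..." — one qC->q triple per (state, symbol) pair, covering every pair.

Fold the examples into a partial DFA from state 0: repeatedly fix the first undefined (state, symbol) met by the shortest-then-alphabetical prefix, trying targets in increasing order and rejecting any under which an Accept and a Reject string meet in one state with the same remainder; add a state when all current targets are rejected. Accepting states are where Accept strings end.
a: 0a undefined. 0a->0: no, aaabbb/aabbb meet in 0 with "bbb" left. Open state 1: 0a->1.
b: 0b undefined. 0b->0: no, ab/bbab meet in 1 with "b" left. 0b->1: ok.
aa: 1a undefined. 1a->0: ok.
ab: 1b undefined. 1b->0: no, aa/bbab meet in 0. 1b->1: no, bb/bbab meet in 1. Open state 2: 1b->2.
aba: 2a undefined. 2a->0: no, abaa/bbab meet in 1. 2a->1: no, bb/bbab meet in 2. 2a->2: ok.
bbb: 2b undefined. 2b->0: no, aa/bbab meet in 0. 2b->1: no, b/bbab meet in 1. 2b->2: no, bb/bbab meet in 2. Open state 3: 2b->3.
bbba: 3a undefined. 3a->0: ok.
aaabbb: 3b undefined. 3b->0: ok.
All examples now run through 4 states with every (state, symbol) defined. Accept strings end in {0,1,2}, Reject strings end in {3}; accept={0,1,2}.

states=4 start=0 accept={0,1,2} delta: 0a->1 0b->1 1a->0 1b->2 2a->2 2b->3 3a->0 3b->0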